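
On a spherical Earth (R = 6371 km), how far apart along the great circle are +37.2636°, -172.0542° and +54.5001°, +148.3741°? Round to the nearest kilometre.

3545 km

Δλ = 148.3741 − -172.0542 = 320.4283°; wrapped into (−180°, 180°]: -39.5717°.
Δφ = 54.5001 − 37.2636 = 17.2365°.
a = sin²(Δφ/2) + cos φ₁ · cos φ₂ · sin²(Δλ/2) = 0.075412.
c = 2·atan2(√a, √(1−a)) = 0.55637 rad → d = 6371·c ≈ 3544.65 km.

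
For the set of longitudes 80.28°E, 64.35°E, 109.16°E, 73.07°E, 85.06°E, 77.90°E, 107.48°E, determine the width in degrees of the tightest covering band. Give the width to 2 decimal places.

Sort the longitudes: +64.35°, +73.07°, +77.90°, +80.28°, +85.06°, +107.48°, +109.16°.
Eastward gaps between consecutive values (wrapping around): 8.72°, 4.83°, 2.38°, 4.78°, 22.42°, 1.68°, 315.19°.
Largest gap = 315.19° ⇒ minimal covering band is its complement: 360° − 315.19° = 44.81°.
Band runs from +64.35° eastward to +109.16°.

44.81°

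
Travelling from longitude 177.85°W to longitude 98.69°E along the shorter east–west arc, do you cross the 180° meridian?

Yes

Naïve |98.69 − -177.85| = 276.54° > 180°, so the shorter arc goes the other way round — across 180°.
Signed shortest Δλ = ((98.69 − -177.85 + 180) mod 360) − 180 = -83.46°.
Going west by 83.46° from -177.85° passes through 180° before reaching +98.69°.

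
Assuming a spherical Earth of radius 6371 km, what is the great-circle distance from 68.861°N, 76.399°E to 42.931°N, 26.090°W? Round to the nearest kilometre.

6080 km

Δλ = -26.090 − 76.399 = -102.489°.
Δφ = 42.931 − 68.861 = -25.930°.
a = sin²(Δφ/2) + cos φ₁ · cos φ₂ · sin²(Δλ/2) = 0.210908.
c = 2·atan2(√a, √(1−a)) = 0.95430 rad → d = 6371·c ≈ 6079.82 km.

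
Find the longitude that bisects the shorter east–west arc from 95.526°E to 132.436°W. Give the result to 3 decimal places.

161.545°E

Signed shortest Δλ from +95.526° to -132.436° is +132.038°.
Midpoint longitude = +95.526° + (+132.038°)/2 = +95.526° + 66.019° = +161.545°.
(The naïve average (+95.526 + -132.436)/2 = -18.455° is on the wrong side of the globe.)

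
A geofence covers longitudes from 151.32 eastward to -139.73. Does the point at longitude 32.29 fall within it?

No

Band width going east from +151.32° to -139.73°: ((-139.73 − 151.32) mod 360) = 68.95°.
Offset of +32.29° east of the west edge: ((32.29 − 151.32) mod 360) = 240.97°.
240.97° > 68.95° ⇒ outside.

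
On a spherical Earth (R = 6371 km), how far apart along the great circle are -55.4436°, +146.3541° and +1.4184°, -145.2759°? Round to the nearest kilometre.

Δλ = -145.2759 − 146.3541 = -291.6300°; wrapped into (−180°, 180°]: 68.3700°.
Δφ = 1.4184 − -55.4436 = 56.8620°.
a = sin²(Δφ/2) + cos φ₁ · cos φ₂ · sin²(Δλ/2) = 0.405684.
c = 2·atan2(√a, √(1−a)) = 1.38103 rad → d = 6371·c ≈ 8798.52 km.

8799 km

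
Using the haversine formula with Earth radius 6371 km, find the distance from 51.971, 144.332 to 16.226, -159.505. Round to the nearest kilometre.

Δλ = -159.505 − 144.332 = -303.837°; wrapped into (−180°, 180°]: 56.163°.
Δφ = 16.226 − 51.971 = -35.745°.
a = sin²(Δφ/2) + cos φ₁ · cos φ₂ · sin²(Δλ/2) = 0.225259.
c = 2·atan2(√a, √(1−a)) = 0.98905 rad → d = 6371·c ≈ 6301.25 km.

6301 km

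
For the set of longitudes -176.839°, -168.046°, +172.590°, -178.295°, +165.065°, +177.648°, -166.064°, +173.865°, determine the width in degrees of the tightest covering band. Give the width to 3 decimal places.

Sort the longitudes: -178.295°, -176.839°, -168.046°, -166.064°, +165.065°, +172.590°, +173.865°, +177.648°.
Eastward gaps between consecutive values (wrapping around): 1.456°, 8.793°, 1.982°, 331.129°, 7.525°, 1.275°, 3.783°, 4.057°.
Largest gap = 331.129° ⇒ minimal covering band is its complement: 360° − 331.129° = 28.871°.
Band runs from +165.065° eastward to -166.064°, crossing the antimeridian.

28.871°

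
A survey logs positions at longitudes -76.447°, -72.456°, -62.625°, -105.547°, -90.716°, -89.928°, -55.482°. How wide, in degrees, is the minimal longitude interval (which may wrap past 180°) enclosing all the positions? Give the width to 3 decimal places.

Sort the longitudes: -105.547°, -90.716°, -89.928°, -76.447°, -72.456°, -62.625°, -55.482°.
Eastward gaps between consecutive values (wrapping around): 14.831°, 0.788°, 13.481°, 3.991°, 9.831°, 7.143°, 309.935°.
Largest gap = 309.935° ⇒ minimal covering band is its complement: 360° − 309.935° = 50.065°.
Band runs from -105.547° eastward to -55.482°.

50.065°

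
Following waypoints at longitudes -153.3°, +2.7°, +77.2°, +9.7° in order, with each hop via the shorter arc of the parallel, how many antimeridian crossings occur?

Leg 1: -153.3° → +2.7°, shortest Δλ = 156.0° (east) — does not cross 180°.
Leg 2: +2.7° → +77.2°, shortest Δλ = 74.5° (east) — does not cross 180°.
Leg 3: +77.2° → +9.7°, shortest Δλ = -67.5° (west) — does not cross 180°.
Total crossings: 0.

0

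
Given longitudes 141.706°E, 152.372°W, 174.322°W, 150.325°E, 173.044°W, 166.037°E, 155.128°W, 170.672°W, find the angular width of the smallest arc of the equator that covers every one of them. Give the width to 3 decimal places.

Sort the longitudes: -174.322°, -173.044°, -170.672°, -155.128°, -152.372°, +141.706°, +150.325°, +166.037°.
Eastward gaps between consecutive values (wrapping around): 1.278°, 2.372°, 15.544°, 2.756°, 294.078°, 8.619°, 15.712°, 19.641°.
Largest gap = 294.078° ⇒ minimal covering band is its complement: 360° − 294.078° = 65.922°.
Band runs from +141.706° eastward to -152.372°, crossing the antimeridian.

65.922°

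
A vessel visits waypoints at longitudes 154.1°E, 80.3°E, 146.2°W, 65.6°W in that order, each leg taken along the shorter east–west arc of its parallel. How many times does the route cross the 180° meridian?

1

Leg 1: +154.1° → +80.3°, shortest Δλ = -73.8° (west) — does not cross 180°.
Leg 2: +80.3° → -146.2°, shortest Δλ = 133.5° (east) — crosses 180°.
Leg 3: -146.2° → -65.6°, shortest Δλ = 80.6° (east) — does not cross 180°.
Total crossings: 1.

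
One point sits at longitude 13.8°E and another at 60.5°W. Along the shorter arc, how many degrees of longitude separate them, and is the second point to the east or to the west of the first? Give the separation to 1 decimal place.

Raw difference: -60.5 − 13.8 = -74.3°.
Normalise into (−180°, 180°]: -74.3° stays -74.3°.
Negative ⇒ the second point lies to the west; separation 74.3°.

74.3° west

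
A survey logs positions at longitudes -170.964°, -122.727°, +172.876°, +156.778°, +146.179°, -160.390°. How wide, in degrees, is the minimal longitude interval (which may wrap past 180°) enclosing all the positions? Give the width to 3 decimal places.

Sort the longitudes: -170.964°, -160.390°, -122.727°, +146.179°, +156.778°, +172.876°.
Eastward gaps between consecutive values (wrapping around): 10.574°, 37.663°, 268.906°, 10.599°, 16.098°, 16.160°.
Largest gap = 268.906° ⇒ minimal covering band is its complement: 360° − 268.906° = 91.094°.
Band runs from +146.179° eastward to -122.727°, crossing the antimeridian.

91.094°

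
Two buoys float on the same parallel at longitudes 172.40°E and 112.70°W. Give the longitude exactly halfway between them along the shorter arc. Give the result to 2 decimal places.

150.15°W

Signed shortest Δλ from +172.40° to -112.70° is +74.90°.
Midpoint longitude = +172.40° + (+74.90°)/2 = +172.40° + 37.45° = +209.85°.
Normalise into (−180°, 180°]: -150.15°.
(The naïve average (+172.40 + -112.70)/2 = 29.85° is on the wrong side of the globe.)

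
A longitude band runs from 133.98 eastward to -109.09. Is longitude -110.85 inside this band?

Band width going east from +133.98° to -109.09°: ((-109.09 − 133.98) mod 360) = 116.93°.
Offset of -110.85° east of the west edge: ((-110.85 − 133.98) mod 360) = 115.17°.
115.17° ≤ 116.93° ⇒ inside.

Yes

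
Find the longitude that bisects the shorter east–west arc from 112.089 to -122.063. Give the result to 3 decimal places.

Signed shortest Δλ from +112.089° to -122.063° is +125.848°.
Midpoint longitude = +112.089° + (+125.848°)/2 = +112.089° + 62.924° = +175.013°.
(The naïve average (+112.089 + -122.063)/2 = -4.987° is on the wrong side of the globe.)

+175.013°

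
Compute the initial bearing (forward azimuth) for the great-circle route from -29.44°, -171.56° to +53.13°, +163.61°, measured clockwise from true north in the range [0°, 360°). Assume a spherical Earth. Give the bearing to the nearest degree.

345°

Δλ = 163.61 − -171.56 = 335.17°; wrapped into (−180°, 180°]: -24.83°.
θ = atan2( sin Δλ · cos φ₂ , cos φ₁ · sin φ₂ − sin φ₁ · cos φ₂ · cos Δλ )
  = atan2(-0.25196, 0.96434) = -14.643° → normalised to [0°, 360°): 345.357°.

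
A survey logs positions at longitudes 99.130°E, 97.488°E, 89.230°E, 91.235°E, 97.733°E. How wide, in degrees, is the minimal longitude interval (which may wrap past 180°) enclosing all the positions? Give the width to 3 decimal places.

9.900°

Sort the longitudes: +89.230°, +91.235°, +97.488°, +97.733°, +99.130°.
Eastward gaps between consecutive values (wrapping around): 2.005°, 6.253°, 0.245°, 1.397°, 350.100°.
Largest gap = 350.100° ⇒ minimal covering band is its complement: 360° − 350.100° = 9.900°.
Band runs from +89.230° eastward to +99.130°.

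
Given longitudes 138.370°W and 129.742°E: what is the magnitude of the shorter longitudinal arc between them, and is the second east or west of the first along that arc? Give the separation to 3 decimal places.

Raw difference: 129.742 − -138.370 = 268.112°.
Normalise into (−180°, 180°]: 268.112° − 360° = -91.888°.
Negative ⇒ the second point lies to the west; separation 91.888°.

91.888° west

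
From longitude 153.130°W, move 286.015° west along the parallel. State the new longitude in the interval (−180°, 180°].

79.145°W

Start at -153.130°; shift −286.015° → -439.145°.
-439.145° lies outside (−180°, 180°]; add 360° → -79.145°.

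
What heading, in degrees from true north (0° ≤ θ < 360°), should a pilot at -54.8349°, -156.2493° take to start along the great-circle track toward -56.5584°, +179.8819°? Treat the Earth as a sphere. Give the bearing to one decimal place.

252.9°

Δλ = 179.8819 − -156.2493 = 336.1312°; wrapped into (−180°, 180°]: -23.8688°.
θ = atan2( sin Δλ · cos φ₂ , cos φ₁ · sin φ₂ − sin φ₁ · cos φ₂ · cos Δλ )
  = atan2(-0.22299, -0.06861) = -107.101° → normalised to [0°, 360°): 252.899°.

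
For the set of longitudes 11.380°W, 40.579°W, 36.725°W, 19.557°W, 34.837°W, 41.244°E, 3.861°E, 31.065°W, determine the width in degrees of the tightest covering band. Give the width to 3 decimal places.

81.823°

Sort the longitudes: -40.579°, -36.725°, -34.837°, -31.065°, -19.557°, -11.380°, +3.861°, +41.244°.
Eastward gaps between consecutive values (wrapping around): 3.854°, 1.888°, 3.772°, 11.508°, 8.177°, 15.241°, 37.383°, 278.177°.
Largest gap = 278.177° ⇒ minimal covering band is its complement: 360° − 278.177° = 81.823°.
Band runs from -40.579° eastward to +41.244°.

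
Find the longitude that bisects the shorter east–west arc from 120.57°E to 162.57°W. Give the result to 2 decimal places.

159.00°E

Signed shortest Δλ from +120.57° to -162.57° is +76.86°.
Midpoint longitude = +120.57° + (+76.86°)/2 = +120.57° + 38.43° = +159.00°.
(The naïve average (+120.57 + -162.57)/2 = -21.0° is on the wrong side of the globe.)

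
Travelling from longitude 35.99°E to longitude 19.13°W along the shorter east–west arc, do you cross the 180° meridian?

Signed shortest Δλ = ((-19.13 − 35.99 + 180) mod 360) − 180 = -55.12°.
Going west by 55.12° from +35.99° reaches -19.13° without touching 180°.

No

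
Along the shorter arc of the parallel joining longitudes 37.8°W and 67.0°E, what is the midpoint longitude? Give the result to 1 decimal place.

Signed shortest Δλ from -37.8° to +67.0° is +104.8°.
Midpoint longitude = -37.8° + (+104.8°)/2 = -37.8° + 52.4° = +14.6°.

14.6°E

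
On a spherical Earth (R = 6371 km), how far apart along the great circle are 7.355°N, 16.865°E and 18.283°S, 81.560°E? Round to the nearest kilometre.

Δλ = 81.560 − 16.865 = 64.695°.
Δφ = -18.283 − 7.355 = -25.638°.
a = sin²(Δφ/2) + cos φ₁ · cos φ₂ · sin²(Δλ/2) = 0.318820.
c = 2·atan2(√a, √(1−a)) = 1.20000 rad → d = 6371·c ≈ 7645.19 km.

7645 km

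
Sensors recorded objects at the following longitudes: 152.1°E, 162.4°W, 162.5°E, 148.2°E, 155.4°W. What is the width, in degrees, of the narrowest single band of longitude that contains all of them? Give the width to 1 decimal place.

56.4°

Sort the longitudes: -162.4°, -155.4°, +148.2°, +152.1°, +162.5°.
Eastward gaps between consecutive values (wrapping around): 7.0°, 303.6°, 3.9°, 10.4°, 35.1°.
Largest gap = 303.6° ⇒ minimal covering band is its complement: 360° − 303.6° = 56.4°.
Band runs from +148.2° eastward to -155.4°, crossing the antimeridian.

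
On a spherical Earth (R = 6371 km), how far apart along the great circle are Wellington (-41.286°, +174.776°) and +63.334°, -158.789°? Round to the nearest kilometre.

11867 km

Δλ = -158.789 − 174.776 = -333.565°; wrapped into (−180°, 180°]: 26.435°.
Δφ = 63.334 − -41.286 = 104.620°.
a = sin²(Δφ/2) + cos φ₁ · cos φ₂ · sin²(Δλ/2) = 0.643834.
c = 2·atan2(√a, √(1−a)) = 1.86259 rad → d = 6371·c ≈ 11866.54 km.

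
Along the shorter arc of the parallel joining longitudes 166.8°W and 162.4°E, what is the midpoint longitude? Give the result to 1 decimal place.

Signed shortest Δλ from -166.8° to +162.4° is -30.8°.
Midpoint longitude = -166.8° + (-30.8°)/2 = -166.8° − 15.4° = -182.2°.
Normalise into (−180°, 180°]: +177.8°.
(The naïve average (-166.8 + +162.4)/2 = -2.2° is on the wrong side of the globe.)

177.8°E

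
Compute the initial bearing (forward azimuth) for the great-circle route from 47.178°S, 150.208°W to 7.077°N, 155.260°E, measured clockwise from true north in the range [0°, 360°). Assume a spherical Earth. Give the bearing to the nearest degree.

302°

Δλ = 155.260 − -150.208 = 305.468°; wrapped into (−180°, 180°]: -54.532°.
θ = atan2( sin Δλ · cos φ₂ , cos φ₁ · sin φ₂ − sin φ₁ · cos φ₂ · cos Δλ )
  = atan2(-0.80823, 0.50610) = -57.946° → normalised to [0°, 360°): 302.054°.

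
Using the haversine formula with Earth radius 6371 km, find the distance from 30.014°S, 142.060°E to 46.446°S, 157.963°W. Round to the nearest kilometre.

5406 km

Δλ = -157.963 − 142.060 = -300.023°; wrapped into (−180°, 180°]: 59.977°.
Δφ = -46.446 − -30.014 = -16.432°.
a = sin²(Δφ/2) + cos φ₁ · cos φ₂ · sin²(Δλ/2) = 0.169478.
c = 2·atan2(√a, √(1−a)) = 0.84859 rad → d = 6371·c ≈ 5406.35 km.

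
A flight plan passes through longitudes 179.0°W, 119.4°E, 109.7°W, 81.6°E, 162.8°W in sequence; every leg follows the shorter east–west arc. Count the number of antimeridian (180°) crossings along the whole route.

Leg 1: -179.0° → +119.4°, shortest Δλ = -61.6° (west) — crosses 180°.
Leg 2: +119.4° → -109.7°, shortest Δλ = 130.9° (east) — crosses 180°.
Leg 3: -109.7° → +81.6°, shortest Δλ = -168.7° (west) — crosses 180°.
Leg 4: +81.6° → -162.8°, shortest Δλ = 115.6° (east) — crosses 180°.
Total crossings: 4.

4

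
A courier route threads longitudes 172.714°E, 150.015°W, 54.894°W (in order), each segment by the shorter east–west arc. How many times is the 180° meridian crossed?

Leg 1: +172.714° → -150.015°, shortest Δλ = 37.271° (east) — crosses 180°.
Leg 2: -150.015° → -54.894°, shortest Δλ = 95.121° (east) — does not cross 180°.
Total crossings: 1.

1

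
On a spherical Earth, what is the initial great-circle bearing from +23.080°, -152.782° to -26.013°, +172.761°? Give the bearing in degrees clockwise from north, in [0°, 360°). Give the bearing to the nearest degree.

216°

Δλ = 172.761 − -152.782 = 325.543°; wrapped into (−180°, 180°]: -34.457°.
θ = atan2( sin Δλ · cos φ₂ , cos φ₁ · sin φ₂ − sin φ₁ · cos φ₂ · cos Δλ )
  = atan2(-0.50847, -0.69396) = -143.770° → normalised to [0°, 360°): 216.230°.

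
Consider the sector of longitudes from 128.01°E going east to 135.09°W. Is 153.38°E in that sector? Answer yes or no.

Band width going east from +128.01° to -135.09°: ((-135.09 − 128.01) mod 360) = 96.90°.
Offset of +153.38° east of the west edge: ((153.38 − 128.01) mod 360) = 25.37°.
25.37° ≤ 96.90° ⇒ inside.

Yes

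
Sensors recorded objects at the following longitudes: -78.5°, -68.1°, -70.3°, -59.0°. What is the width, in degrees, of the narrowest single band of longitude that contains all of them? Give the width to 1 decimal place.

Sort the longitudes: -78.5°, -70.3°, -68.1°, -59.0°.
Eastward gaps between consecutive values (wrapping around): 8.2°, 2.2°, 9.1°, 340.5°.
Largest gap = 340.5° ⇒ minimal covering band is its complement: 360° − 340.5° = 19.5°.
Band runs from -78.5° eastward to -59.0°.

19.5°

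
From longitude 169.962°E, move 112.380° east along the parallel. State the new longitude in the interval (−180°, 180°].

Start at +169.962°; shift +112.380° → +282.342°.
+282.342° lies outside (−180°, 180°]; subtract 360° → -77.658°.

77.658°W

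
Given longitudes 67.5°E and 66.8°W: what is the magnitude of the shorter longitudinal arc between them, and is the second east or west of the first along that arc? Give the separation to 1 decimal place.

Raw difference: -66.8 − 67.5 = -134.3°.
Normalise into (−180°, 180°]: -134.3° stays -134.3°.
Negative ⇒ the second point lies to the west; separation 134.3°.

134.3° west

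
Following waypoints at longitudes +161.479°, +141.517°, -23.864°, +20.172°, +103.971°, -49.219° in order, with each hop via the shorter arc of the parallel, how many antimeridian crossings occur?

Leg 1: +161.479° → +141.517°, shortest Δλ = -19.962° (west) — does not cross 180°.
Leg 2: +141.517° → -23.864°, shortest Δλ = -165.381° (west) — does not cross 180°.
Leg 3: -23.864° → +20.172°, shortest Δλ = 44.036° (east) — does not cross 180°.
Leg 4: +20.172° → +103.971°, shortest Δλ = 83.799° (east) — does not cross 180°.
Leg 5: +103.971° → -49.219°, shortest Δλ = -153.19° (west) — does not cross 180°.
Total crossings: 0.

0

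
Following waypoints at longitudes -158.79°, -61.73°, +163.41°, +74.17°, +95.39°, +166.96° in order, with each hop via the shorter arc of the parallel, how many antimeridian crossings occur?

Leg 1: -158.79° → -61.73°, shortest Δλ = 97.06° (east) — does not cross 180°.
Leg 2: -61.73° → +163.41°, shortest Δλ = -134.86° (west) — crosses 180°.
Leg 3: +163.41° → +74.17°, shortest Δλ = -89.24° (west) — does not cross 180°.
Leg 4: +74.17° → +95.39°, shortest Δλ = 21.22° (east) — does not cross 180°.
Leg 5: +95.39° → +166.96°, shortest Δλ = 71.57° (east) — does not cross 180°.
Total crossings: 1.

1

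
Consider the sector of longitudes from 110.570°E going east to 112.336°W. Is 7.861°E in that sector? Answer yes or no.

Band width going east from +110.570° to -112.336°: ((-112.336 − 110.570) mod 360) = 137.094°.
Offset of +7.861° east of the west edge: ((7.861 − 110.570) mod 360) = 257.291°.
257.291° > 137.094° ⇒ outside.

No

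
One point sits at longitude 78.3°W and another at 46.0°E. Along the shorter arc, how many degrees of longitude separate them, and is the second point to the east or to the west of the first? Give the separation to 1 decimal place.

124.3° east

Raw difference: 46.0 − -78.3 = 124.3°.
Normalise into (−180°, 180°]: 124.3° stays 124.3°.
Positive ⇒ the second point lies to the east; separation 124.3°.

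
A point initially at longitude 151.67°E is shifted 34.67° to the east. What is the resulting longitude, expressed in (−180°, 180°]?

173.66°W

Start at +151.67°; shift +34.67° → +186.34°.
+186.34° lies outside (−180°, 180°]; subtract 360° → -173.66°.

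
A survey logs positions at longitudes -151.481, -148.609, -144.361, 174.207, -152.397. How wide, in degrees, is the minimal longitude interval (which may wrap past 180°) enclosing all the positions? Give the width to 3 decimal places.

41.432°

Sort the longitudes: -152.397°, -151.481°, -148.609°, -144.361°, +174.207°.
Eastward gaps between consecutive values (wrapping around): 0.916°, 2.872°, 4.248°, 318.568°, 33.396°.
Largest gap = 318.568° ⇒ minimal covering band is its complement: 360° − 318.568° = 41.432°.
Band runs from +174.207° eastward to -144.361°, crossing the antimeridian.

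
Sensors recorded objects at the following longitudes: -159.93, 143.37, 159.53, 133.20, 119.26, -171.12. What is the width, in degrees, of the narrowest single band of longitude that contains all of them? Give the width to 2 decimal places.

Sort the longitudes: -171.12°, -159.93°, +119.26°, +133.20°, +143.37°, +159.53°.
Eastward gaps between consecutive values (wrapping around): 11.19°, 279.19°, 13.94°, 10.17°, 16.16°, 29.35°.
Largest gap = 279.19° ⇒ minimal covering band is its complement: 360° − 279.19° = 80.81°.
Band runs from +119.26° eastward to -159.93°, crossing the antimeridian.

80.81°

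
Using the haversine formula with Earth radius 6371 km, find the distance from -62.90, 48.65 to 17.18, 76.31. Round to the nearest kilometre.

Δλ = 76.31 − 48.65 = 27.66°.
Δφ = 17.18 − -62.90 = 80.08°.
a = sin²(Δφ/2) + cos φ₁ · cos φ₂ · sin²(Δλ/2) = 0.438732.
c = 2·atan2(√a, √(1−a)) = 1.44795 rad → d = 6371·c ≈ 9224.90 km.

9225 km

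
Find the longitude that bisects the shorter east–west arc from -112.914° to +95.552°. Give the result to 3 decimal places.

+171.319°

Signed shortest Δλ from -112.914° to +95.552° is -151.534°.
Midpoint longitude = -112.914° + (-151.534°)/2 = -112.914° − 75.767° = -188.681°.
Normalise into (−180°, 180°]: +171.319°.
(The naïve average (-112.914 + +95.552)/2 = -8.681° is on the wrong side of the globe.)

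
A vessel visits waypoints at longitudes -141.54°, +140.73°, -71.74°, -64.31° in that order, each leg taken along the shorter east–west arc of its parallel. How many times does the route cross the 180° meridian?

Leg 1: -141.54° → +140.73°, shortest Δλ = -77.73° (west) — crosses 180°.
Leg 2: +140.73° → -71.74°, shortest Δλ = 147.53° (east) — crosses 180°.
Leg 3: -71.74° → -64.31°, shortest Δλ = 7.43° (east) — does not cross 180°.
Total crossings: 2.

2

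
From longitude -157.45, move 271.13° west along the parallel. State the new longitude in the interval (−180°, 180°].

-68.58°

Start at -157.45°; shift −271.13° → -428.58°.
-428.58° lies outside (−180°, 180°]; add 360° → -68.58°.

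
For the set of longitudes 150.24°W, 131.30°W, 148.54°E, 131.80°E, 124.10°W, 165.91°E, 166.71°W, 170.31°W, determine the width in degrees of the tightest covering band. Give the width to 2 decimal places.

104.10°

Sort the longitudes: -170.31°, -166.71°, -150.24°, -131.30°, -124.10°, +131.80°, +148.54°, +165.91°.
Eastward gaps between consecutive values (wrapping around): 3.60°, 16.47°, 18.94°, 7.20°, 255.90°, 16.74°, 17.37°, 23.78°.
Largest gap = 255.90° ⇒ minimal covering band is its complement: 360° − 255.90° = 104.10°.
Band runs from +131.80° eastward to -124.10°, crossing the antimeridian.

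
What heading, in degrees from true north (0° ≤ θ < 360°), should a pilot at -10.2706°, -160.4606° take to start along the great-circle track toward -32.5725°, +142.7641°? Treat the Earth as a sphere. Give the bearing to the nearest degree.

238°

Δλ = 142.7641 − -160.4606 = 303.2247°; wrapped into (−180°, 180°]: -56.7753°.
θ = atan2( sin Δλ · cos φ₂ , cos φ₁ · sin φ₂ − sin φ₁ · cos φ₂ · cos Δλ )
  = atan2(-0.70495, -0.44741) = -122.402° → normalised to [0°, 360°): 237.598°.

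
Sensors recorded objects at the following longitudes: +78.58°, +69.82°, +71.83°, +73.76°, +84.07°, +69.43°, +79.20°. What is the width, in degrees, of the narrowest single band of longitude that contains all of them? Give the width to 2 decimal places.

14.64°

Sort the longitudes: +69.43°, +69.82°, +71.83°, +73.76°, +78.58°, +79.20°, +84.07°.
Eastward gaps between consecutive values (wrapping around): 0.39°, 2.01°, 1.93°, 4.82°, 0.62°, 4.87°, 345.36°.
Largest gap = 345.36° ⇒ minimal covering band is its complement: 360° − 345.36° = 14.64°.
Band runs from +69.43° eastward to +84.07°.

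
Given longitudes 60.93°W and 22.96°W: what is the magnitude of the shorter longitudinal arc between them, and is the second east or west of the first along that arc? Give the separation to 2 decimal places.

Raw difference: -22.96 − -60.93 = 37.97°.
Normalise into (−180°, 180°]: 37.97° stays 37.97°.
Positive ⇒ the second point lies to the east; separation 37.97°.

37.97° east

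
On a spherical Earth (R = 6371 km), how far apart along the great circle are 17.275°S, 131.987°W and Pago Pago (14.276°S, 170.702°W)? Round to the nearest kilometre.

Δλ = -170.702 − -131.987 = -38.715°.
Δφ = -14.276 − -17.275 = 2.999°.
a = sin²(Δφ/2) + cos φ₁ · cos φ₂ · sin²(Δλ/2) = 0.102356.
c = 2·atan2(√a, √(1−a)) = 0.65131 rad → d = 6371·c ≈ 4149.51 km.

4150 km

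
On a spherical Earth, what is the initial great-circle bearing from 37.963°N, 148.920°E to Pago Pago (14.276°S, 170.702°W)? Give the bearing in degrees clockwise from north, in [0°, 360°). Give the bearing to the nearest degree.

136°

Δλ = -170.702 − 148.920 = -319.622°; wrapped into (−180°, 180°]: 40.378°.
θ = atan2( sin Δλ · cos φ₂ , cos φ₁ · sin φ₂ − sin φ₁ · cos φ₂ · cos Δλ )
  = atan2(0.62782, -0.64856) = 135.931° → normalised to [0°, 360°): 135.931°.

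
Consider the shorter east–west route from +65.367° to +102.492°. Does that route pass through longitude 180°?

No

Signed shortest Δλ = ((102.492 − 65.367 + 180) mod 360) − 180 = 37.125°.
Going east by 37.125° from +65.367° reaches +102.492° without touching 180°.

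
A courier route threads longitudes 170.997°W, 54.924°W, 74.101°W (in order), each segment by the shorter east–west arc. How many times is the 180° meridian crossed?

0

Leg 1: -170.997° → -54.924°, shortest Δλ = 116.073° (east) — does not cross 180°.
Leg 2: -54.924° → -74.101°, shortest Δλ = -19.177° (west) — does not cross 180°.
Total crossings: 0.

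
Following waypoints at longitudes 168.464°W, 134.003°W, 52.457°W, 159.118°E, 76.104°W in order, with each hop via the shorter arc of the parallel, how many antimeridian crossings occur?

2

Leg 1: -168.464° → -134.003°, shortest Δλ = 34.461° (east) — does not cross 180°.
Leg 2: -134.003° → -52.457°, shortest Δλ = 81.546° (east) — does not cross 180°.
Leg 3: -52.457° → +159.118°, shortest Δλ = -148.425° (west) — crosses 180°.
Leg 4: +159.118° → -76.104°, shortest Δλ = 124.778° (east) — crosses 180°.
Total crossings: 2.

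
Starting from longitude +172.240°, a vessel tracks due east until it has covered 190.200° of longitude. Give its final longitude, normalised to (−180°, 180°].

+2.440°

Start at +172.240°; shift +190.200° → +362.440°.
+362.440° lies outside (−180°, 180°]; subtract 360° → +2.440°.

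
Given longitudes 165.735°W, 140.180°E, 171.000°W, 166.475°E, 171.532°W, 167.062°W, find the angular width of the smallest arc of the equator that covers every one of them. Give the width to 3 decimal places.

Sort the longitudes: -171.532°, -171.000°, -167.062°, -165.735°, +140.180°, +166.475°.
Eastward gaps between consecutive values (wrapping around): 0.532°, 3.938°, 1.327°, 305.915°, 26.295°, 21.993°.
Largest gap = 305.915° ⇒ minimal covering band is its complement: 360° − 305.915° = 54.085°.
Band runs from +140.180° eastward to -165.735°, crossing the antimeridian.

54.085°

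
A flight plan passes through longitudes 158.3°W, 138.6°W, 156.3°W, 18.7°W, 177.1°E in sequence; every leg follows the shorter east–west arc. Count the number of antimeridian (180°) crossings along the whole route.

Leg 1: -158.3° → -138.6°, shortest Δλ = 19.7° (east) — does not cross 180°.
Leg 2: -138.6° → -156.3°, shortest Δλ = -17.7° (west) — does not cross 180°.
Leg 3: -156.3° → -18.7°, shortest Δλ = 137.6° (east) — does not cross 180°.
Leg 4: -18.7° → +177.1°, shortest Δλ = -164.2° (west) — crosses 180°.
Total crossings: 1.

1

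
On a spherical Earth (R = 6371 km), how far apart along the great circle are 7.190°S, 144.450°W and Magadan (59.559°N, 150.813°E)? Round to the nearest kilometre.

Δλ = 150.813 − -144.450 = 295.263°; wrapped into (−180°, 180°]: -64.737°.
Δφ = 59.559 − -7.190 = 66.749°.
a = sin²(Δφ/2) + cos φ₁ · cos φ₂ · sin²(Δλ/2) = 0.446691.
c = 2·atan2(√a, √(1−a)) = 1.46398 rad → d = 6371·c ≈ 9326.99 km.

9327 km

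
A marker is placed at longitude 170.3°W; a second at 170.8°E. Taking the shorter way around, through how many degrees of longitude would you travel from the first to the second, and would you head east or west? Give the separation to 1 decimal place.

18.9° west

Raw difference: 170.8 − -170.3 = 341.1°.
Normalise into (−180°, 180°]: 341.1° − 360° = -18.9°.
Negative ⇒ the second point lies to the west; separation 18.9°.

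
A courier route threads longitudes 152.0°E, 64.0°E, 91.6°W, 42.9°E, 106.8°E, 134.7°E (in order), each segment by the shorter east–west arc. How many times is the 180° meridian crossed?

Leg 1: +152.0° → +64.0°, shortest Δλ = -88.0° (west) — does not cross 180°.
Leg 2: +64.0° → -91.6°, shortest Δλ = -155.6° (west) — does not cross 180°.
Leg 3: -91.6° → +42.9°, shortest Δλ = 134.5° (east) — does not cross 180°.
Leg 4: +42.9° → +106.8°, shortest Δλ = 63.9° (east) — does not cross 180°.
Leg 5: +106.8° → +134.7°, shortest Δλ = 27.9° (east) — does not cross 180°.
Total crossings: 0.

0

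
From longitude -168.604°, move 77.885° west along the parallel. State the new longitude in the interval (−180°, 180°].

Start at -168.604°; shift −77.885° → -246.489°.
-246.489° lies outside (−180°, 180°]; add 360° → +113.511°.

+113.511°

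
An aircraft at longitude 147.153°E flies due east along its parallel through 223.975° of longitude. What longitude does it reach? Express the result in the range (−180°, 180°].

Start at +147.153°; shift +223.975° → +371.128°.
+371.128° lies outside (−180°, 180°]; subtract 360° → +11.128°.

11.128°E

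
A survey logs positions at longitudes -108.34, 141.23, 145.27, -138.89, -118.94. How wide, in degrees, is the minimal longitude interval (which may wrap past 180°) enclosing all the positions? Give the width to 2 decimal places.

Sort the longitudes: -138.89°, -118.94°, -108.34°, +141.23°, +145.27°.
Eastward gaps between consecutive values (wrapping around): 19.95°, 10.60°, 249.57°, 4.04°, 75.84°.
Largest gap = 249.57° ⇒ minimal covering band is its complement: 360° − 249.57° = 110.43°.
Band runs from +141.23° eastward to -108.34°, crossing the antimeridian.

110.43°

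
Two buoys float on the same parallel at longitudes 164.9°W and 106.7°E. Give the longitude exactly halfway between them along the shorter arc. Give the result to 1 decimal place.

Signed shortest Δλ from -164.9° to +106.7° is -88.4°.
Midpoint longitude = -164.9° + (-88.4°)/2 = -164.9° − 44.2° = -209.1°.
Normalise into (−180°, 180°]: +150.9°.
(The naïve average (-164.9 + +106.7)/2 = -29.1° is on the wrong side of the globe.)

150.9°E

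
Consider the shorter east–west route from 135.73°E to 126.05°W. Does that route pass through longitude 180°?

Naïve |-126.05 − 135.73| = 261.78° > 180°, so the shorter arc goes the other way round — across 180°.
Signed shortest Δλ = ((-126.05 − 135.73 + 180) mod 360) − 180 = 98.22°.
Going east by 98.22° from +135.73° passes through 180° before reaching -126.05°.

Yes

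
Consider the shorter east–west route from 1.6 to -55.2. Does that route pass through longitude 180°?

No

Signed shortest Δλ = ((-55.2 − 1.6 + 180) mod 360) − 180 = -56.8°.
Going west by 56.8° from +1.6° reaches -55.2° without touching 180°.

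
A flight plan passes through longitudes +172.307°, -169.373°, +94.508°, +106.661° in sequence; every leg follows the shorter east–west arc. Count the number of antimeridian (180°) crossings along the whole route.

Leg 1: +172.307° → -169.373°, shortest Δλ = 18.32° (east) — crosses 180°.
Leg 2: -169.373° → +94.508°, shortest Δλ = -96.119° (west) — crosses 180°.
Leg 3: +94.508° → +106.661°, shortest Δλ = 12.153° (east) — does not cross 180°.
Total crossings: 2.

2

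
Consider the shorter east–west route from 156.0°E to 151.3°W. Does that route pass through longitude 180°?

Yes

Naïve |-151.3 − 156.0| = 307.3° > 180°, so the shorter arc goes the other way round — across 180°.
Signed shortest Δλ = ((-151.3 − 156.0 + 180) mod 360) − 180 = 52.7°.
Going east by 52.7° from +156.0° passes through 180° before reaching -151.3°.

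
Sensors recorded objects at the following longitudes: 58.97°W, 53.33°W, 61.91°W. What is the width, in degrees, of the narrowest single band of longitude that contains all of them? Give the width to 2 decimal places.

Sort the longitudes: -61.91°, -58.97°, -53.33°.
Eastward gaps between consecutive values (wrapping around): 2.94°, 5.64°, 351.42°.
Largest gap = 351.42° ⇒ minimal covering band is its complement: 360° − 351.42° = 8.58°.
Band runs from -61.91° eastward to -53.33°.

8.58°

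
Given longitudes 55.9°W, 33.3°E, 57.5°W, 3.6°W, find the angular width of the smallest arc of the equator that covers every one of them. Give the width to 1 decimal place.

90.8°

Sort the longitudes: -57.5°, -55.9°, -3.6°, +33.3°.
Eastward gaps between consecutive values (wrapping around): 1.6°, 52.3°, 36.9°, 269.2°.
Largest gap = 269.2° ⇒ minimal covering band is its complement: 360° − 269.2° = 90.8°.
Band runs from -57.5° eastward to +33.3°.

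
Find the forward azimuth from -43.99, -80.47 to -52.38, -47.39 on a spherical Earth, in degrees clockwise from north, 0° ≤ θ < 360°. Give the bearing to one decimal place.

Δλ = -47.39 − -80.47 = 33.08°.
θ = atan2( sin Δλ · cos φ₂ , cos φ₁ · sin φ₂ − sin φ₁ · cos φ₂ · cos Δλ )
  = atan2(0.33317, -0.21463) = 122.790° → normalised to [0°, 360°): 122.790°.

122.8°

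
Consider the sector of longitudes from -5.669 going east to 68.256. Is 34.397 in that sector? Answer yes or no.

Yes

Band width going east from -5.669° to +68.256°: ((68.256 − -5.669) mod 360) = 73.925°.
Offset of +34.397° east of the west edge: ((34.397 − -5.669) mod 360) = 40.066°.
40.066° ≤ 73.925° ⇒ inside.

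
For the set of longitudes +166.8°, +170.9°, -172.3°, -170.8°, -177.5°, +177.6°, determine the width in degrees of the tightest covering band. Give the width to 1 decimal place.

Sort the longitudes: -177.5°, -172.3°, -170.8°, +166.8°, +170.9°, +177.6°.
Eastward gaps between consecutive values (wrapping around): 5.2°, 1.5°, 337.6°, 4.1°, 6.7°, 4.9°.
Largest gap = 337.6° ⇒ minimal covering band is its complement: 360° − 337.6° = 22.4°.
Band runs from +166.8° eastward to -170.8°, crossing the antimeridian.

22.4°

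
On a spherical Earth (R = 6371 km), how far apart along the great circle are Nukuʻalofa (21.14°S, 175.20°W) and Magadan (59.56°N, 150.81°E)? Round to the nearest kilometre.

Δλ = 150.81 − -175.20 = 326.01°; wrapped into (−180°, 180°]: -33.99°.
Δφ = 59.56 − -21.14 = 80.70°.
a = sin²(Δφ/2) + cos φ₁ · cos φ₂ · sin²(Δλ/2) = 0.459568.
c = 2·atan2(√a, √(1−a)) = 1.48984 rad → d = 6371·c ≈ 9491.80 km.

9492 km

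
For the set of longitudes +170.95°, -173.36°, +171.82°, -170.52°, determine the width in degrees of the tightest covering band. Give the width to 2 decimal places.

18.53°

Sort the longitudes: -173.36°, -170.52°, +170.95°, +171.82°.
Eastward gaps between consecutive values (wrapping around): 2.84°, 341.47°, 0.87°, 14.82°.
Largest gap = 341.47° ⇒ minimal covering band is its complement: 360° − 341.47° = 18.53°.
Band runs from +170.95° eastward to -170.52°, crossing the antimeridian.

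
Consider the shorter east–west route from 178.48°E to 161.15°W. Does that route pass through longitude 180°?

Naïve |-161.15 − 178.48| = 339.63° > 180°, so the shorter arc goes the other way round — across 180°.
Signed shortest Δλ = ((-161.15 − 178.48 + 180) mod 360) − 180 = 20.37°.
Going east by 20.37° from +178.48° passes through 180° before reaching -161.15°.

Yes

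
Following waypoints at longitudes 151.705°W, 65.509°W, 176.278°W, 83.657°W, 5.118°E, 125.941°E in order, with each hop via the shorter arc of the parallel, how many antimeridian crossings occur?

Leg 1: -151.705° → -65.509°, shortest Δλ = 86.196° (east) — does not cross 180°.
Leg 2: -65.509° → -176.278°, shortest Δλ = -110.769° (west) — does not cross 180°.
Leg 3: -176.278° → -83.657°, shortest Δλ = 92.621° (east) — does not cross 180°.
Leg 4: -83.657° → +5.118°, shortest Δλ = 88.775° (east) — does not cross 180°.
Leg 5: +5.118° → +125.941°, shortest Δλ = 120.823° (east) — does not cross 180°.
Total crossings: 0.

0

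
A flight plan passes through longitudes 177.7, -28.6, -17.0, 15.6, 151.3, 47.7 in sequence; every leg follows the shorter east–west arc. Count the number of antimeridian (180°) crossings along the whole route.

1

Leg 1: +177.7° → -28.6°, shortest Δλ = 153.7° (east) — crosses 180°.
Leg 2: -28.6° → -17.0°, shortest Δλ = 11.6° (east) — does not cross 180°.
Leg 3: -17.0° → +15.6°, shortest Δλ = 32.6° (east) — does not cross 180°.
Leg 4: +15.6° → +151.3°, shortest Δλ = 135.7° (east) — does not cross 180°.
Leg 5: +151.3° → +47.7°, shortest Δλ = -103.6° (west) — does not cross 180°.
Total crossings: 1.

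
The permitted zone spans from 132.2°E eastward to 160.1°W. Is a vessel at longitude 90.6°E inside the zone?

No

Band width going east from +132.2° to -160.1°: ((-160.1 − 132.2) mod 360) = 67.7°.
Offset of +90.6° east of the west edge: ((90.6 − 132.2) mod 360) = 318.4°.
318.4° > 67.7° ⇒ outside.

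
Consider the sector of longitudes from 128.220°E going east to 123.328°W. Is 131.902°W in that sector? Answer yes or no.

Yes

Band width going east from +128.220° to -123.328°: ((-123.328 − 128.220) mod 360) = 108.452°.
Offset of -131.902° east of the west edge: ((-131.902 − 128.220) mod 360) = 99.878°.
99.878° ≤ 108.452° ⇒ inside.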